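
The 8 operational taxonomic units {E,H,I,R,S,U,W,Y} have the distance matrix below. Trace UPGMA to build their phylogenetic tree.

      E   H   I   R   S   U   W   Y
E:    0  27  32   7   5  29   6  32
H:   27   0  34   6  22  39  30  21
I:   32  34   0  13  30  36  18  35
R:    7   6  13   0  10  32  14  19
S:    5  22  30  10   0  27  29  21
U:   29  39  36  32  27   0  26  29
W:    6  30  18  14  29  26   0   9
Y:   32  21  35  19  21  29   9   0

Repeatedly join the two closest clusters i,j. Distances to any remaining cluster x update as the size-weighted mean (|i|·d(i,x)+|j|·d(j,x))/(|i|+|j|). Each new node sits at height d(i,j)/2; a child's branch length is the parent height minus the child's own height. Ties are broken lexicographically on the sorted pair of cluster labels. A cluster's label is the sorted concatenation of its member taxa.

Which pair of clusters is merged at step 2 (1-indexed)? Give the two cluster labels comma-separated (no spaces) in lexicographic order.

iteration 1: select E,S (d=5); attach at lengths (5/2, 5/2); label the merged cluster ES
  updated: d(ES,H)=49/2, d(ES,I)=31, d(ES,R)=17/2, d(ES,U)=28, d(ES,W)=35/2, d(ES,Y)=53/2
iteration 2: select H,R (d=6); attach at lengths (3, 3); label the merged cluster HR
  updated: d(ES,HR)=33/2, d(HR,I)=47/2, d(HR,U)=71/2, d(HR,W)=22, d(HR,Y)=20
iteration 3: select W,Y (d=9); attach at lengths (9/2, 9/2); label the merged cluster WY
  updated: d(ES,WY)=22, d(HR,WY)=21, d(I,WY)=53/2, d(U,WY)=55/2
iteration 4: select ES,HR (d=33/2); attach at lengths (23/4, 21/4); label the merged cluster EHRS
  updated: d(EHRS,I)=109/4, d(EHRS,U)=127/4, d(EHRS,WY)=43/2
iteration 5: select EHRS,WY (d=43/2); attach at lengths (5/2, 25/4); label the merged cluster EHRSWY
  updated: d(EHRSWY,I)=27, d(EHRSWY,U)=91/3
iteration 6: select EHRSWY,I (d=27); attach at lengths (11/4, 27/2); label the merged cluster EHIRSWY
  updated: d(EHIRSWY,U)=218/7
iteration 7: select EHIRSWY,U (d=218/7); attach at lengths (29/14, 109/7); label the merged cluster EHIRSUWY
final tree: (((((E:5/2,S:5/2):23/4,(H:3,R:3):21/4):5/2,(W:9/2,Y:9/2):25/4):11/4,I:27/2):29/14,U:109/7)
total length: 1031/14

H,R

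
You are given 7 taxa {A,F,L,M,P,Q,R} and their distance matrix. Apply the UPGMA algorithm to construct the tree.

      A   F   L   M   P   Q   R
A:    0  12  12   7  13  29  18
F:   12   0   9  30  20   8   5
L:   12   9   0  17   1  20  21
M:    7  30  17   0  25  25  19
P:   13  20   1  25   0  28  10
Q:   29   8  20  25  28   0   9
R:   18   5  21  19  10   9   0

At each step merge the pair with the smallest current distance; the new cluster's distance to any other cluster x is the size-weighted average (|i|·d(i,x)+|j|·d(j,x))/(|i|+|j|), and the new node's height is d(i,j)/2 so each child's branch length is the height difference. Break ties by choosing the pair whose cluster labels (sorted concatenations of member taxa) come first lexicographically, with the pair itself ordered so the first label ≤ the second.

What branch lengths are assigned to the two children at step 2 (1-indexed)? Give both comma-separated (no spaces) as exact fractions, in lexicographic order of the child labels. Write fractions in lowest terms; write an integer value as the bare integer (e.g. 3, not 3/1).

1. join L+P (d=1) ⇒ LP; edges |L|=1/2, |P|=1/2
  updated: d(A,LP)=25/2, d(F,LP)=29/2, d(LP,M)=21, d(LP,Q)=24, d(LP,R)=31/2
2. join F+R (d=5) ⇒ FR; edges |F|=5/2, |R|=5/2
  updated: d(A,FR)=15, d(FR,LP)=15, d(FR,M)=49/2, d(FR,Q)=17/2
3. join A+M (d=7) ⇒ AM; edges |A|=7/2, |M|=7/2
  updated: d(AM,FR)=79/4, d(AM,LP)=67/4, d(AM,Q)=27
4. join FR+Q (d=17/2) ⇒ FQR; edges |FR|=7/4, |Q|=17/4
  updated: d(AM,FQR)=133/6, d(FQR,LP)=18
5. join AM+LP (d=67/4) ⇒ ALMP; edges |AM|=39/8, |LP|=63/8
  updated: d(ALMP,FQR)=241/12
6. join ALMP+FQR (d=241/12) ⇒ AFLMPQR; edges |ALMP|=5/3, |FQR|=139/24
final tree: (((A:7/2,M:7/2):39/8,(L:1/2,P:1/2):63/8):5/3,((F:5/2,R:5/2):7/4,Q:17/4):139/24)
total length: 941/24

5/2,5/2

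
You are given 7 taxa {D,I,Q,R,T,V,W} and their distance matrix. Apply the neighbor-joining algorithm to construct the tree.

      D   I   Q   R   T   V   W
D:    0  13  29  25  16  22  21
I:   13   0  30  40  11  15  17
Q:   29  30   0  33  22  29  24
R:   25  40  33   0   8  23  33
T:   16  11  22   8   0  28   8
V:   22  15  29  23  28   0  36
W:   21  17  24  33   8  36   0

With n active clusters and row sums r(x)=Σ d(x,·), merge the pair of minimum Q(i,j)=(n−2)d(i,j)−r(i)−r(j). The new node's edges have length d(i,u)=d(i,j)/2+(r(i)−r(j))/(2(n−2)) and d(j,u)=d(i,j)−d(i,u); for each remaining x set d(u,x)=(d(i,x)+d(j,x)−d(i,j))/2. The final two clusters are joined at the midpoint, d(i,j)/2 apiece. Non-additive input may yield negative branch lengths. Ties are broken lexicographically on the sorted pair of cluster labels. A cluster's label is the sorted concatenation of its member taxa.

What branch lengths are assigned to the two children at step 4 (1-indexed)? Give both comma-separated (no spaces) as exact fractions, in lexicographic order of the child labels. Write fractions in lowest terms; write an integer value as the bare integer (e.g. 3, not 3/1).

1. join R+T (d=8, Q=-215) ⇒ RT; edges |R|=109/10, |T|=-29/10
  updated: d(D,RT)=33/2, d(I,RT)=43/2, d(Q,RT)=47/2, d(RT,V)=43/2, d(RT,W)=33/2
2. join I+V (d=15, Q=-160) ⇒ IV; edges |I|=33/8, |V|=87/8
  updated: d(D,IV)=10, d(IV,Q)=22, d(IV,RT)=14, d(IV,W)=19
3. join D+IV (d=10, Q=-223/2) ⇒ DIV; edges |D|=83/12, |IV|=37/12
  updated: d(DIV,Q)=41/2, d(DIV,RT)=41/4, d(DIV,W)=15
4. join DIV+RT (d=41/4, Q=-151/2) ⇒ DIRTV; edges |DIV|=4, |RT|=25/4
  updated: d(DIRTV,Q)=135/8, d(DIRTV,W)=85/8
5. join DIRTV+Q (d=135/8, Q=-103/2) ⇒ DIQRTV; edges |DIRTV|=7/4, |Q|=121/8
  updated: d(DIQRTV,W)=71/8
6. join DIQRTV+W (d=71/8) ⇒ DIQRTVW; edges |DIQRTV|=71/16, |W|=71/16
final tree: ((((D:83/12,(I:33/8,V:87/8):37/12):4,(R:109/10,T:-29/10):25/4):7/4,Q:121/8):71/16,W:71/16)
total length: 69

4,25/4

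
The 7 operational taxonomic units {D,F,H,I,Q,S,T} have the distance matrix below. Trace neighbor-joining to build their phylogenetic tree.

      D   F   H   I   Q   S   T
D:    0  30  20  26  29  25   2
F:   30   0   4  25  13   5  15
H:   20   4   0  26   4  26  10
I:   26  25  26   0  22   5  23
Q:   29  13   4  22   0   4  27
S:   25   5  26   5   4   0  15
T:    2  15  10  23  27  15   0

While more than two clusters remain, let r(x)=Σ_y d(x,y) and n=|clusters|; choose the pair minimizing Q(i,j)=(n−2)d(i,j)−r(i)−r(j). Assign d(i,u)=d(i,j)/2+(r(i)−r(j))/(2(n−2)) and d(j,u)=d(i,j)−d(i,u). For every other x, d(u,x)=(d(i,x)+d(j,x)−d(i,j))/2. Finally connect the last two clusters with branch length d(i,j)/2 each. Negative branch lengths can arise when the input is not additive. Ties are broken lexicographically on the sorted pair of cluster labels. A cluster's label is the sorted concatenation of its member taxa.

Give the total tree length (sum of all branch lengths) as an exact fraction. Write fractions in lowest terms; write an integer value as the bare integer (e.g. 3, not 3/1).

iteration 1: select D,T (d=2, Q=-214); attach at lengths (5, -3); label the merged cluster DT
  updated: d(DT,F)=43/2, d(DT,H)=14, d(DT,I)=47/2, d(DT,Q)=27, d(DT,S)=19
iteration 2: select I,S (d=5, Q=-281/2); attach at lengths (125/16, -45/16); label the merged cluster IS
  updated: d(DT,IS)=75/4, d(F,IS)=25/2, d(H,IS)=47/2, d(IS,Q)=21/2
iteration 3: select DT,IS (d=75/4, Q=-361/4); attach at lengths (289/24, 161/24); label the merged cluster DIST
  updated: d(DIST,F)=61/8, d(DIST,H)=75/8, d(DIST,Q)=75/8
iteration 4: select DIST,F (d=61/8, Q=-143/4); attach at lengths (17/4, 27/8); label the merged cluster DFIST
  updated: d(DFIST,H)=23/8, d(DFIST,Q)=59/8
iteration 5: select DFIST,H (d=23/8, Q=-57/4); attach at lengths (25/8, -1/4); label the merged cluster DFHIST
  updated: d(DFHIST,Q)=17/4
iteration 6: select DFHIST,Q (d=17/4); attach at lengths (17/8, 17/8); label the merged cluster DFHIQST
final tree: (((((D:5,T:-3):289/24,(I:125/16,S:-45/16):161/24):17/4,F:27/8):25/8,H:-1/4):17/8,Q:17/8)
total length: 81/2

81/2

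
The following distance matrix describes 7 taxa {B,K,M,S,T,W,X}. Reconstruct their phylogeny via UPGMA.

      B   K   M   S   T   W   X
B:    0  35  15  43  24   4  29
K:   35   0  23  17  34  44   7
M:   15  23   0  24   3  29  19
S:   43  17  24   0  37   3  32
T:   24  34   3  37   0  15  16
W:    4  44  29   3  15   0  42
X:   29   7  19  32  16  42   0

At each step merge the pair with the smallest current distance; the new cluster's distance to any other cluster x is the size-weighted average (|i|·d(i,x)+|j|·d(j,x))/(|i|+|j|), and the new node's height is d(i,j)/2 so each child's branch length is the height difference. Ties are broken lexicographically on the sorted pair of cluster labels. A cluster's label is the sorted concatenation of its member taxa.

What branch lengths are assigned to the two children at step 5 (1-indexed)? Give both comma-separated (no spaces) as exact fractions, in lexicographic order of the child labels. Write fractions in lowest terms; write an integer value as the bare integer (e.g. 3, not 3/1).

step 1: merge (M,T) at d=3; branch lengths M→3/2, T→3/2; new cluster MT
  updated: d(B,MT)=39/2, d(K,MT)=57/2, d(MT,S)=61/2, d(MT,W)=22, d(MT,X)=35/2
step 2: merge (S,W) at d=3; branch lengths S→3/2, W→3/2; new cluster SW
  updated: d(B,SW)=47/2, d(K,SW)=61/2, d(MT,SW)=105/4, d(SW,X)=37
step 3: merge (K,X) at d=7; branch lengths K→7/2, X→7/2; new cluster KX
  updated: d(B,KX)=32, d(KX,MT)=23, d(KX,SW)=135/4
step 4: merge (B,MT) at d=39/2; branch lengths B→39/4, MT→33/4; new cluster BMT
  updated: d(BMT,KX)=26, d(BMT,SW)=76/3
step 5: merge (BMT,SW) at d=76/3; branch lengths BMT→35/12, SW→67/6; new cluster BMSTW
  updated: d(BMSTW,KX)=291/10
step 6: merge (BMSTW,KX) at d=291/10; branch lengths BMSTW→113/60, KX→221/20; new cluster BKMSTWX
final tree: (((B:39/4,(M:3/2,T:3/2):33/4):35/12,(S:3/2,W:3/2):67/6):113/60,(K:7/2,X:7/2):221/20)
total length: 3481/60

35/12,67/6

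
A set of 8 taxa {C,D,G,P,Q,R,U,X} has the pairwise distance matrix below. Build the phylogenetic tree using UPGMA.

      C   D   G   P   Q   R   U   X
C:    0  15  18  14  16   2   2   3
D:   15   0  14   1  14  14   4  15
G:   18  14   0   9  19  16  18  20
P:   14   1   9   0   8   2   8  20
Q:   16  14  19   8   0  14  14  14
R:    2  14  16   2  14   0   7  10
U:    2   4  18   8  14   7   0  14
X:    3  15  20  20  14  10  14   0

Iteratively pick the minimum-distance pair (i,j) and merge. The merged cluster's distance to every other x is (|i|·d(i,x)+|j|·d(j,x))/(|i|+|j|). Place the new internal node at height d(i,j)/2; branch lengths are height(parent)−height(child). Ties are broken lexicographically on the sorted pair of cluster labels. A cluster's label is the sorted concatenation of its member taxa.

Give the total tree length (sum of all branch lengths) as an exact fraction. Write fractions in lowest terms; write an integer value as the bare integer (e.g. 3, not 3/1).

254/7

iteration 1: select D,P (d=1); attach at lengths (1/2, 1/2); label the merged cluster DP
  updated: d(C,DP)=29/2, d(DP,G)=23/2, d(DP,Q)=11, d(DP,R)=8, d(DP,U)=6, d(DP,X)=35/2
iteration 2: select C,R (d=2); attach at lengths (1, 1); label the merged cluster CR
  updated: d(CR,DP)=45/4, d(CR,G)=17, d(CR,Q)=15, d(CR,U)=9/2, d(CR,X)=13/2
iteration 3: select CR,U (d=9/2); attach at lengths (5/4, 9/4); label the merged cluster CRU
  updated: d(CRU,DP)=19/2, d(CRU,G)=52/3, d(CRU,Q)=44/3, d(CRU,X)=9
iteration 4: select CRU,X (d=9); attach at lengths (9/4, 9/2); label the merged cluster CRUX
  updated: d(CRUX,DP)=23/2, d(CRUX,G)=18, d(CRUX,Q)=29/2
iteration 5: select DP,Q (d=11); attach at lengths (5, 11/2); label the merged cluster DPQ
  updated: d(CRUX,DPQ)=25/2, d(DPQ,G)=14
iteration 6: select CRUX,DPQ (d=25/2); attach at lengths (7/4, 3/4); label the merged cluster CDPQRUX
  updated: d(CDPQRUX,G)=114/7
iteration 7: select CDPQRUX,G (d=114/7); attach at lengths (53/28, 57/7); label the merged cluster CDGPQRUX
final tree: (((((C:1,R:1):5/4,U:9/4):9/4,X:9/2):7/4,((D:1/2,P:1/2):5,Q:11/2):3/4):53/28,G:57/7)
total length: 254/7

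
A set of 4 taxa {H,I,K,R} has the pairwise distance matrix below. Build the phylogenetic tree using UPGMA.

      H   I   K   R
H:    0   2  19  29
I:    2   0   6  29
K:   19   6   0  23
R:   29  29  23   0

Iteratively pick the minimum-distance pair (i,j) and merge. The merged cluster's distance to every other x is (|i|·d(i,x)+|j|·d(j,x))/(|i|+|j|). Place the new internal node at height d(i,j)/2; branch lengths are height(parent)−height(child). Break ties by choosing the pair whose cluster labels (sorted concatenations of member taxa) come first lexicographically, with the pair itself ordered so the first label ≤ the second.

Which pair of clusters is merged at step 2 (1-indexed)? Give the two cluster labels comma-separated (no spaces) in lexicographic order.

HI,K

iteration 1: select H,I (d=2); attach at lengths (1, 1); label the merged cluster HI
  updated: d(HI,K)=25/2, d(HI,R)=29
iteration 2: select HI,K (d=25/2); attach at lengths (21/4, 25/4); label the merged cluster HIK
  updated: d(HIK,R)=27
iteration 3: select HIK,R (d=27); attach at lengths (29/4, 27/2); label the merged cluster HIKR
final tree: (((H:1,I:1):21/4,K:25/4):29/4,R:27/2)
total length: 137/4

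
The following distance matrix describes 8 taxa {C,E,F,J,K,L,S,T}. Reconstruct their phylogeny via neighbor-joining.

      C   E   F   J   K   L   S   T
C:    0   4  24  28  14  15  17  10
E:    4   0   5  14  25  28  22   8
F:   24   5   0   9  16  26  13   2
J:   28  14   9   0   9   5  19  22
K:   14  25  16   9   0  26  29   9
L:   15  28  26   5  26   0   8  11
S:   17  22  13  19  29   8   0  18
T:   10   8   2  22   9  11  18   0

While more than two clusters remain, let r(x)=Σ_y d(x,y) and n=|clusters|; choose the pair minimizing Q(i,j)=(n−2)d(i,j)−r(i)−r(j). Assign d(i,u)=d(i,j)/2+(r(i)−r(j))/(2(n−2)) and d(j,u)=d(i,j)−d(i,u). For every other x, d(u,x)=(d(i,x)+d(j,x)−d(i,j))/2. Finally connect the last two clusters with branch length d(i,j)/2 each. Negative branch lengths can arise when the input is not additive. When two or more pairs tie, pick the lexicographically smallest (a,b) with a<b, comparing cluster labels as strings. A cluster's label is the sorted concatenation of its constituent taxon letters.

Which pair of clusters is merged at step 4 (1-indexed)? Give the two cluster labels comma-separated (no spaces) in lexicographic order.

1. join L+S (d=8, Q=-197) ⇒ LS; edges |L|=41/12, |S|=55/12
  updated: d(C,LS)=12, d(E,LS)=21, d(F,LS)=31/2, d(J,LS)=8, d(K,LS)=47/2, d(LS,T)=21/2
2. join C+E (d=4, Q=-149) ⇒ CE; edges |C|=7/2, |E|=1/2
  updated: d(CE,F)=25/2, d(CE,J)=19, d(CE,K)=35/2, d(CE,LS)=29/2, d(CE,T)=7
3. join J+LS (d=8, Q=-107) ⇒ JLS; edges |J|=27/8, |LS|=37/8
  updated: d(CE,JLS)=51/4, d(F,JLS)=33/4, d(JLS,K)=49/4, d(JLS,T)=49/4
4. join JLS+K (d=49/4, Q=-127/2) ⇒ JKLS; edges |JLS|=55/12, |K|=23/3
  updated: d(CE,JKLS)=9, d(F,JKLS)=6, d(JKLS,T)=9/2
5. join CE+JKLS (d=9, Q=-30) ⇒ CEJKLS; edges |CE|=27/4, |JKLS|=9/4
  updated: d(CEJKLS,F)=19/4, d(CEJKLS,T)=5/4
6. join CEJKLS+F (d=19/4, Q=-8) ⇒ CEFJKLS; edges |CEJKLS|=2, |F|=11/4
  updated: d(CEFJKLS,T)=-3/4
7. join CEFJKLS+T (d=-3/4) ⇒ CEFJKLST; edges |CEFJKLS|=-3/8, |T|=-3/8
final tree: ((((C:7/2,E:1/2):27/4,((J:27/8,(L:41/12,S:55/12):37/8):55/12,K:23/3):9/4):2,F:11/4):-3/8,T:-3/8)
total length: 181/4

JLS,K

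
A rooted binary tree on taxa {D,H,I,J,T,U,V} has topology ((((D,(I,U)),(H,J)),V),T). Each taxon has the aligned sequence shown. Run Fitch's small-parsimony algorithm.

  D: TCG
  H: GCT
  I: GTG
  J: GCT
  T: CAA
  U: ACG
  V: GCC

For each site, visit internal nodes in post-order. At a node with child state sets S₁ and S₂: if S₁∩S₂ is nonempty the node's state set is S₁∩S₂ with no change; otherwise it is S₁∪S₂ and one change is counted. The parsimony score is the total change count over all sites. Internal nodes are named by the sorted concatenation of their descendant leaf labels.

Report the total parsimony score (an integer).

8

IU@0: {G} ∪ {A} = {A,G} (union, +1)
DIU@0: {T} ∪ {A,G} = {A,G,T} (union, +1)
HJ@0: {G} ∩ {G} = {G} (intersection, +0)
DHIJU@0: {A,G,T} ∩ {G} = {G} (intersection, +0)
DHIJUV@0: {G} ∩ {G} = {G} (intersection, +0)
DHIJTUV@0: {G} ∪ {C} = {C,G} (union, +1)
IU@1: {T} ∪ {C} = {C,T} (union, +1)
DIU@1: {C} ∩ {C,T} = {C} (intersection, +0)
HJ@1: {C} ∩ {C} = {C} (intersection, +0)
DHIJU@1: {C} ∩ {C} = {C} (intersection, +0)
DHIJUV@1: {C} ∩ {C} = {C} (intersection, +0)
DHIJTUV@1: {C} ∪ {A} = {A,C} (union, +1)
IU@2: {G} ∩ {G} = {G} (intersection, +0)
DIU@2: {G} ∩ {G} = {G} (intersection, +0)
HJ@2: {T} ∩ {T} = {T} (intersection, +0)
DHIJU@2: {G} ∪ {T} = {G,T} (union, +1)
DHIJUV@2: {G,T} ∪ {C} = {C,G,T} (union, +1)
DHIJTUV@2: {C,G,T} ∪ {A} = {A,C,G,T} (union, +1)
per-site changes: [3, 2, 3]; total = 8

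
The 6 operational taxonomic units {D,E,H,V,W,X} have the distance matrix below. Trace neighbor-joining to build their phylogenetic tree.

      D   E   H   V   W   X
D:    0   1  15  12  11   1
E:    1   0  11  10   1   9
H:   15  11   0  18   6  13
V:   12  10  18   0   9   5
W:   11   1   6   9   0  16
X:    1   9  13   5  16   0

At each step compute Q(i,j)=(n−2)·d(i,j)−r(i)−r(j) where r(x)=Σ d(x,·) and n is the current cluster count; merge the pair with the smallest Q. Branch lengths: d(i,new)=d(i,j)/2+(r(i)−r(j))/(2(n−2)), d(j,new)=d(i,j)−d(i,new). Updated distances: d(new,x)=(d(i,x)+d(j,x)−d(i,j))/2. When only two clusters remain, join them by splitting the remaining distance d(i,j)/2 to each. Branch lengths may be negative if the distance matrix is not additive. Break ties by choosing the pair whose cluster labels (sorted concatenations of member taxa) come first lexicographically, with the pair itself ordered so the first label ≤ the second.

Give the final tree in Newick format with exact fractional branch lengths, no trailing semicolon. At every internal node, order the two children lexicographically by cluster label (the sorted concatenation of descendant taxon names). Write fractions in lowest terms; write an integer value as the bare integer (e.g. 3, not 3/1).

(((D:7/8,(E:-1/2,(H:11/2,W:1/2):7/2):25/8):25/8,V:21/4):-1/8,X:-1/8)

iteration 1: select H,W (d=6, Q=-82); attach at lengths (11/2, 1/2); label the merged cluster HW
  updated: d(D,HW)=10, d(E,HW)=3, d(HW,V)=21/2, d(HW,X)=23/2
iteration 2: select E,HW (d=3, Q=-49); attach at lengths (-1/2, 7/2); label the merged cluster EHW
  updated: d(D,EHW)=4, d(EHW,V)=35/4, d(EHW,X)=35/4
iteration 3: select D,EHW (d=4, Q=-61/2); attach at lengths (7/8, 25/8); label the merged cluster DEHW
  updated: d(DEHW,V)=67/8, d(DEHW,X)=23/8
iteration 4: select DEHW,V (d=67/8, Q=-65/4); attach at lengths (25/8, 21/4); label the merged cluster DEHVW
  updated: d(DEHVW,X)=-1/4
iteration 5: select DEHVW,X (d=-1/4); attach at lengths (-1/8, -1/8); label the merged cluster DEHVWX
final tree: (((D:7/8,(E:-1/2,(H:11/2,W:1/2):7/2):25/8):25/8,V:21/4):-1/8,X:-1/8)
total length: 169/8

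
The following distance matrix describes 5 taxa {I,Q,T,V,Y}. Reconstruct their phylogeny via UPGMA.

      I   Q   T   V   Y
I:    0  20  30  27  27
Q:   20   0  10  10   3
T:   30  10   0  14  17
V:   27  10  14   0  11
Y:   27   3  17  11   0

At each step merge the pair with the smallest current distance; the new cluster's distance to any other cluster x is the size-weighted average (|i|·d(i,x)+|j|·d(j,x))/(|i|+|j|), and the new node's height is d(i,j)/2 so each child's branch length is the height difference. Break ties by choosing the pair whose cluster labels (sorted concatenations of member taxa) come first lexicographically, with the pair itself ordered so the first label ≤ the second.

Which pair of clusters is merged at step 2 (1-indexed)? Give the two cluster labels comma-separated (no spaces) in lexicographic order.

1. join Q+Y (d=3) ⇒ QY; edges |Q|=3/2, |Y|=3/2
  updated: d(I,QY)=47/2, d(QY,T)=27/2, d(QY,V)=21/2
2. join QY+V (d=21/2) ⇒ QVY; edges |QY|=15/4, |V|=21/4
  updated: d(I,QVY)=74/3, d(QVY,T)=41/3
3. join QVY+T (d=41/3) ⇒ QTVY; edges |QVY|=19/12, |T|=41/6
  updated: d(I,QTVY)=26
4. join I+QTVY (d=26) ⇒ IQTVY; edges |I|=13, |QTVY|=37/6
final tree: (I:13,(((Q:3/2,Y:3/2):15/4,V:21/4):19/12,T:41/6):37/6)
total length: 475/12

QY,V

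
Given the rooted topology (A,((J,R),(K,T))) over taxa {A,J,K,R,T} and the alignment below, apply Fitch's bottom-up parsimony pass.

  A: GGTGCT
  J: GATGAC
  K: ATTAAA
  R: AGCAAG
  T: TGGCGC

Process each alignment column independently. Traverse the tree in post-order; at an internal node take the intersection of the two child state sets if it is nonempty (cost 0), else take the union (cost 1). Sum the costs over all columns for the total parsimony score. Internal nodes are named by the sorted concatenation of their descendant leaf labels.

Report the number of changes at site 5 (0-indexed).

3

[col 0] JR: children J:{G}, R:{A} ∪→ {A,G}; cost 1
[col 0] KT: children K:{A}, T:{T} ∪→ {A,T}; cost 1
[col 0] JKRT: children JR:{A,G}, KT:{A,T} ∩→ {A}; cost 0
[col 0] AJKRT: children A:{G}, JKRT:{A} ∪→ {A,G}; cost 1
[col 1] JR: children J:{A}, R:{G} ∪→ {A,G}; cost 1
[col 1] KT: children K:{T}, T:{G} ∪→ {G,T}; cost 1
[col 1] JKRT: children JR:{A,G}, KT:{G,T} ∩→ {G}; cost 0
[col 1] AJKRT: children A:{G}, JKRT:{G} ∩→ {G}; cost 0
[col 2] JR: children J:{T}, R:{C} ∪→ {C,T}; cost 1
[col 2] KT: children K:{T}, T:{G} ∪→ {G,T}; cost 1
[col 2] JKRT: children JR:{C,T}, KT:{G,T} ∩→ {T}; cost 0
[col 2] AJKRT: children A:{T}, JKRT:{T} ∩→ {T}; cost 0
[col 3] JR: children J:{G}, R:{A} ∪→ {A,G}; cost 1
[col 3] KT: children K:{A}, T:{C} ∪→ {A,C}; cost 1
[col 3] JKRT: children JR:{A,G}, KT:{A,C} ∩→ {A}; cost 0
[col 3] AJKRT: children A:{G}, JKRT:{A} ∪→ {A,G}; cost 1
[col 4] JR: children J:{A}, R:{A} ∩→ {A}; cost 0
[col 4] KT: children K:{A}, T:{G} ∪→ {A,G}; cost 1
[col 4] JKRT: children JR:{A}, KT:{A,G} ∩→ {A}; cost 0
[col 4] AJKRT: children A:{C}, JKRT:{A} ∪→ {A,C}; cost 1
[col 5] JR: children J:{C}, R:{G} ∪→ {C,G}; cost 1
[col 5] KT: children K:{A}, T:{C} ∪→ {A,C}; cost 1
[col 5] JKRT: children JR:{C,G}, KT:{A,C} ∩→ {C}; cost 0
[col 5] AJKRT: children A:{T}, JKRT:{C} ∪→ {C,T}; cost 1
per-site changes: [3, 2, 2, 3, 2, 3]; total = 15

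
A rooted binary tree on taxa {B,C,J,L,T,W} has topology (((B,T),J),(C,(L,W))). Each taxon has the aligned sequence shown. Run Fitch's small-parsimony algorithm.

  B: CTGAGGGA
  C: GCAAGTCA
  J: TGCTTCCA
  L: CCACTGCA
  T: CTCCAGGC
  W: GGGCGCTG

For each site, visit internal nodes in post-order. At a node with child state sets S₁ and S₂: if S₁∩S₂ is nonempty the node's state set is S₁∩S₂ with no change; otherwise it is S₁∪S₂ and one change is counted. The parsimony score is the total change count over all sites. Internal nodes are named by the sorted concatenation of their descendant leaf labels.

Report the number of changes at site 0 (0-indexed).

3

BT@0: {C} ∩ {C} = {C} (intersection, +0)
BJT@0: {C} ∪ {T} = {C,T} (union, +1)
LW@0: {C} ∪ {G} = {C,G} (union, +1)
CLW@0: {G} ∩ {C,G} = {G} (intersection, +0)
BCJLTW@0: {C,T} ∪ {G} = {C,G,T} (union, +1)
BT@1: {T} ∩ {T} = {T} (intersection, +0)
BJT@1: {T} ∪ {G} = {G,T} (union, +1)
LW@1: {C} ∪ {G} = {C,G} (union, +1)
CLW@1: {C} ∩ {C,G} = {C} (intersection, +0)
BCJLTW@1: {G,T} ∪ {C} = {C,G,T} (union, +1)
BT@2: {G} ∪ {C} = {C,G} (union, +1)
BJT@2: {C,G} ∩ {C} = {C} (intersection, +0)
LW@2: {A} ∪ {G} = {A,G} (union, +1)
CLW@2: {A} ∩ {A,G} = {A} (intersection, +0)
BCJLTW@2: {C} ∪ {A} = {A,C} (union, +1)
BT@3: {A} ∪ {C} = {A,C} (union, +1)
BJT@3: {A,C} ∪ {T} = {A,C,T} (union, +1)
LW@3: {C} ∩ {C} = {C} (intersection, +0)
CLW@3: {A} ∪ {C} = {A,C} (union, +1)
BCJLTW@3: {A,C,T} ∩ {A,C} = {A,C} (intersection, +0)
BT@4: {G} ∪ {A} = {A,G} (union, +1)
BJT@4: {A,G} ∪ {T} = {A,G,T} (union, +1)
LW@4: {T} ∪ {G} = {G,T} (union, +1)
CLW@4: {G} ∩ {G,T} = {G} (intersection, +0)
BCJLTW@4: {A,G,T} ∩ {G} = {G} (intersection, +0)
BT@5: {G} ∩ {G} = {G} (intersection, +0)
BJT@5: {G} ∪ {C} = {C,G} (union, +1)
LW@5: {G} ∪ {C} = {C,G} (union, +1)
CLW@5: {T} ∪ {C,G} = {C,G,T} (union, +1)
BCJLTW@5: {C,G} ∩ {C,G,T} = {C,G} (intersection, +0)
BT@6: {G} ∩ {G} = {G} (intersection, +0)
BJT@6: {G} ∪ {C} = {C,G} (union, +1)
LW@6: {C} ∪ {T} = {C,T} (union, +1)
CLW@6: {C} ∩ {C,T} = {C} (intersection, +0)
BCJLTW@6: {C,G} ∩ {C} = {C} (intersection, +0)
BT@7: {A} ∪ {C} = {A,C} (union, +1)
BJT@7: {A,C} ∩ {A} = {A} (intersection, +0)
LW@7: {A} ∪ {G} = {A,G} (union, +1)
CLW@7: {A} ∩ {A,G} = {A} (intersection, +0)
BCJLTW@7: {A} ∩ {A} = {A} (intersection, +0)
per-site changes: [3, 3, 3, 3, 3, 3, 2, 2]; total = 22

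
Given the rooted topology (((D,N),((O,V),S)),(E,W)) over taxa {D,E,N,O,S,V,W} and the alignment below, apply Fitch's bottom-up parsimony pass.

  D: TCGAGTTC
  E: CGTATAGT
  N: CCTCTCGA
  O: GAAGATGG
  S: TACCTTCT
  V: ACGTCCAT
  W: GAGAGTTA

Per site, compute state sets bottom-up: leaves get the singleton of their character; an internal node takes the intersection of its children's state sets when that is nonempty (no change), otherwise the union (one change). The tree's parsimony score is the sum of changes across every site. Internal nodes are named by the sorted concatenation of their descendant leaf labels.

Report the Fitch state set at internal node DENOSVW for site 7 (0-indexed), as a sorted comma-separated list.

[col 0] DN: children D:{T}, N:{C} ∪→ {C,T}; cost 1
[col 0] OV: children O:{G}, V:{A} ∪→ {A,G}; cost 1
[col 0] OSV: children OV:{A,G}, S:{T} ∪→ {A,G,T}; cost 1
[col 0] DNOSV: children DN:{C,T}, OSV:{A,G,T} ∩→ {T}; cost 0
[col 0] EW: children E:{C}, W:{G} ∪→ {C,G}; cost 1
[col 0] DENOSVW: children DNOSV:{T}, EW:{C,G} ∪→ {C,G,T}; cost 1
[col 1] DN: children D:{C}, N:{C} ∩→ {C}; cost 0
[col 1] OV: children O:{A}, V:{C} ∪→ {A,C}; cost 1
[col 1] OSV: children OV:{A,C}, S:{A} ∩→ {A}; cost 0
[col 1] DNOSV: children DN:{C}, OSV:{A} ∪→ {A,C}; cost 1
[col 1] EW: children E:{G}, W:{A} ∪→ {A,G}; cost 1
[col 1] DENOSVW: children DNOSV:{A,C}, EW:{A,G} ∩→ {A}; cost 0
[col 2] DN: children D:{G}, N:{T} ∪→ {G,T}; cost 1
[col 2] OV: children O:{A}, V:{G} ∪→ {A,G}; cost 1
[col 2] OSV: children OV:{A,G}, S:{C} ∪→ {A,C,G}; cost 1
[col 2] DNOSV: children DN:{G,T}, OSV:{A,C,G} ∩→ {G}; cost 0
[col 2] EW: children E:{T}, W:{G} ∪→ {G,T}; cost 1
[col 2] DENOSVW: children DNOSV:{G}, EW:{G,T} ∩→ {G}; cost 0
[col 3] DN: children D:{A}, N:{C} ∪→ {A,C}; cost 1
[col 3] OV: children O:{G}, V:{T} ∪→ {G,T}; cost 1
[col 3] OSV: children OV:{G,T}, S:{C} ∪→ {C,G,T}; cost 1
[col 3] DNOSV: children DN:{A,C}, OSV:{C,G,T} ∩→ {C}; cost 0
[col 3] EW: children E:{A}, W:{A} ∩→ {A}; cost 0
[col 3] DENOSVW: children DNOSV:{C}, EW:{A} ∪→ {A,C}; cost 1
[col 4] DN: children D:{G}, N:{T} ∪→ {G,T}; cost 1
[col 4] OV: children O:{A}, V:{C} ∪→ {A,C}; cost 1
[col 4] OSV: children OV:{A,C}, S:{T} ∪→ {A,C,T}; cost 1
[col 4] DNOSV: children DN:{G,T}, OSV:{A,C,T} ∩→ {T}; cost 0
[col 4] EW: children E:{T}, W:{G} ∪→ {G,T}; cost 1
[col 4] DENOSVW: children DNOSV:{T}, EW:{G,T} ∩→ {T}; cost 0
[col 5] DN: children D:{T}, N:{C} ∪→ {C,T}; cost 1
[col 5] OV: children O:{T}, V:{C} ∪→ {C,T}; cost 1
[col 5] OSV: children OV:{C,T}, S:{T} ∩→ {T}; cost 0
[col 5] DNOSV: children DN:{C,T}, OSV:{T} ∩→ {T}; cost 0
[col 5] EW: children E:{A}, W:{T} ∪→ {A,T}; cost 1
[col 5] DENOSVW: children DNOSV:{T}, EW:{A,T} ∩→ {T}; cost 0
[col 6] DN: children D:{T}, N:{G} ∪→ {G,T}; cost 1
[col 6] OV: children O:{G}, V:{A} ∪→ {A,G}; cost 1
[col 6] OSV: children OV:{A,G}, S:{C} ∪→ {A,C,G}; cost 1
[col 6] DNOSV: children DN:{G,T}, OSV:{A,C,G} ∩→ {G}; cost 0
[col 6] EW: children E:{G}, W:{T} ∪→ {G,T}; cost 1
[col 6] DENOSVW: children DNOSV:{G}, EW:{G,T} ∩→ {G}; cost 0
[col 7] DN: children D:{C}, N:{A} ∪→ {A,C}; cost 1
[col 7] OV: children O:{G}, V:{T} ∪→ {G,T}; cost 1
[col 7] OSV: children OV:{G,T}, S:{T} ∩→ {T}; cost 0
[col 7] DNOSV: children DN:{A,C}, OSV:{T} ∪→ {A,C,T}; cost 1
[col 7] EW: children E:{T}, W:{A} ∪→ {A,T}; cost 1
[col 7] DENOSVW: children DNOSV:{A,C,T}, EW:{A,T} ∩→ {A,T}; cost 0
per-site changes: [5, 3, 4, 4, 4, 3, 4, 4]; total = 31

A,T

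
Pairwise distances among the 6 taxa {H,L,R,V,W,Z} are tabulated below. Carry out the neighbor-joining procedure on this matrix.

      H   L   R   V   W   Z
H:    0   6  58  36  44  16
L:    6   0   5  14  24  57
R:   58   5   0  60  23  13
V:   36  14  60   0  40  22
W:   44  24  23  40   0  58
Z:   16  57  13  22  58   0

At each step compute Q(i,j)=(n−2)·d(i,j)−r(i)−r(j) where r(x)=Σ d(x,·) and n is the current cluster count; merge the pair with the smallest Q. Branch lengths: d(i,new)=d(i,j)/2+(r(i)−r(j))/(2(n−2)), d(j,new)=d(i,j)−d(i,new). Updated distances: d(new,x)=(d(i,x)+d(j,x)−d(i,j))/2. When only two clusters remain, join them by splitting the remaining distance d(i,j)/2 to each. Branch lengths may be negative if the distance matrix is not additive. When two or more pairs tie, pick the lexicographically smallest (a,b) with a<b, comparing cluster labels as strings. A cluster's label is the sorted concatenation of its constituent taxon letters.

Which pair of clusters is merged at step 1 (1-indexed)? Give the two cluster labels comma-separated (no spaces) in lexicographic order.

iteration 1: select R,Z (d=13, Q=-273); attach at lengths (45/8, 59/8); label the merged cluster RZ
  updated: d(H,RZ)=61/2, d(L,RZ)=49/2, d(RZ,V)=69/2, d(RZ,W)=34
iteration 2: select H,L (d=6, Q=-167); attach at lengths (11, -5); label the merged cluster HL
  updated: d(HL,RZ)=49/2, d(HL,V)=22, d(HL,W)=31
iteration 3: select HL,V (d=22, Q=-130); attach at lengths (25/4, 63/4); label the merged cluster HLV
  updated: d(HLV,RZ)=37/2, d(HLV,W)=49/2
iteration 4: select HLV,RZ (d=37/2, Q=-77); attach at lengths (9/2, 14); label the merged cluster HLRVZ
  updated: d(HLRVZ,W)=20
iteration 5: select HLRVZ,W (d=20); attach at lengths (10, 10); label the merged cluster HLRVWZ
final tree: ((((H:11,L:-5):25/4,V:63/4):9/2,(R:45/8,Z:59/8):14):10,W:10)
total length: 159/2

R,Z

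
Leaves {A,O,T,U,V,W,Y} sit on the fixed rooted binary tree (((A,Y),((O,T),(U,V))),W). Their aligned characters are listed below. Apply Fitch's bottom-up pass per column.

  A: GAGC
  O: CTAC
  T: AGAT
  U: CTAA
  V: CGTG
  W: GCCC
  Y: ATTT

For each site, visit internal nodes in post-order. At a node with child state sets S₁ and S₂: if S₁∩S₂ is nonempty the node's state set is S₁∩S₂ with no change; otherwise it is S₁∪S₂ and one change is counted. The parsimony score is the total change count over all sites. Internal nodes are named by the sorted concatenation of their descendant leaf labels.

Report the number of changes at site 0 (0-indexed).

site 0, node AY: A={G} ∪ Y={A} → {A,G} (+1)
site 0, node OT: O={C} ∪ T={A} → {A,C} (+1)
site 0, node UV: U={C} ∩ V={C} → {C} (+0)
site 0, node OTUV: OT={A,C} ∩ UV={C} → {C} (+0)
site 0, node AOTUVY: AY={A,G} ∪ OTUV={C} → {A,C,G} (+1)
site 0, node AOTUVWY: AOTUVY={A,C,G} ∩ W={G} → {G} (+0)
site 1, node AY: A={A} ∪ Y={T} → {A,T} (+1)
site 1, node OT: O={T} ∪ T={G} → {G,T} (+1)
site 1, node UV: U={T} ∪ V={G} → {G,T} (+1)
site 1, node OTUV: OT={G,T} ∩ UV={G,T} → {G,T} (+0)
site 1, node AOTUVY: AY={A,T} ∩ OTUV={G,T} → {T} (+0)
site 1, node AOTUVWY: AOTUVY={T} ∪ W={C} → {C,T} (+1)
site 2, node AY: A={G} ∪ Y={T} → {G,T} (+1)
site 2, node OT: O={A} ∩ T={A} → {A} (+0)
site 2, node UV: U={A} ∪ V={T} → {A,T} (+1)
site 2, node OTUV: OT={A} ∩ UV={A,T} → {A} (+0)
site 2, node AOTUVY: AY={G,T} ∪ OTUV={A} → {A,G,T} (+1)
site 2, node AOTUVWY: AOTUVY={A,G,T} ∪ W={C} → {A,C,G,T} (+1)
site 3, node AY: A={C} ∪ Y={T} → {C,T} (+1)
site 3, node OT: O={C} ∪ T={T} → {C,T} (+1)
site 3, node UV: U={A} ∪ V={G} → {A,G} (+1)
site 3, node OTUV: OT={C,T} ∪ UV={A,G} → {A,C,G,T} (+1)
site 3, node AOTUVY: AY={C,T} ∩ OTUV={A,C,G,T} → {C,T} (+0)
site 3, node AOTUVWY: AOTUVY={C,T} ∩ W={C} → {C} (+0)
per-site changes: [3, 4, 4, 4]; total = 15

3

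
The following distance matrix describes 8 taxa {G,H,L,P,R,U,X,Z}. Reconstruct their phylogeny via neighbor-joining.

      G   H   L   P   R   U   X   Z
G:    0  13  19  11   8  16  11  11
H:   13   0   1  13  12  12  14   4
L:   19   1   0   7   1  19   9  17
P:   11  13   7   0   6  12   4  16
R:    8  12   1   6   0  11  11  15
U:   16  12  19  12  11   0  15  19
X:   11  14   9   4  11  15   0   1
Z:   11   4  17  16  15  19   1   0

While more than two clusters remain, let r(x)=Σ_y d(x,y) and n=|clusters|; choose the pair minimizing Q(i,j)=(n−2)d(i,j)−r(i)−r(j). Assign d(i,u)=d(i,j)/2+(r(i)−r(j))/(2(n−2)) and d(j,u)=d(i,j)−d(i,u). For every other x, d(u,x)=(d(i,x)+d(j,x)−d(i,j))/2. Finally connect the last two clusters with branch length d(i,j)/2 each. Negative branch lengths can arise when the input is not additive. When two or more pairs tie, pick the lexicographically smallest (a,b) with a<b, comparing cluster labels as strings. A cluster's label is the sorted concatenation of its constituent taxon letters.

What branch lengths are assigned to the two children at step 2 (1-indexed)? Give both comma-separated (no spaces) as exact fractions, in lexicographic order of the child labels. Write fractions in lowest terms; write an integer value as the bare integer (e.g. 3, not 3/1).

1/2,1/2

step 1: merge (X,Z) at d=1, Q=-142; branch lengths X→-1, Z→2; new cluster XZ
  updated: d(G,XZ)=21/2, d(H,XZ)=17/2, d(L,XZ)=25/2, d(P,XZ)=19/2, d(R,XZ)=25/2, d(U,XZ)=33/2
step 2: merge (H,L) at d=1, Q=-114; branch lengths H→1/2, L→1/2; new cluster HL
  updated: d(G,HL)=31/2, d(HL,P)=19/2, d(HL,R)=6, d(HL,U)=15, d(HL,XZ)=10
step 3: merge (G,XZ) at d=21/2, Q=-78; branch lengths G→11/2, XZ→5; new cluster GXZ
  updated: d(GXZ,HL)=15/2, d(GXZ,P)=5, d(GXZ,R)=5, d(GXZ,U)=11
step 4: merge (HL,R) at d=6, Q=-48; branch lengths HL→14/3, R→4/3; new cluster HLR
  updated: d(GXZ,HLR)=13/4, d(HLR,P)=19/4, d(HLR,U)=10
step 5: merge (GXZ,P) at d=5, Q=-31; branch lengths GXZ→15/8, P→25/8; new cluster GPXZ
  updated: d(GPXZ,HLR)=3/2, d(GPXZ,U)=9
step 6: merge (GPXZ,HLR) at d=3/2, Q=-41/2; branch lengths GPXZ→1/4, HLR→5/4; new cluster GHLPRXZ
  updated: d(GHLPRXZ,U)=35/4
step 7: merge (GHLPRXZ,U) at d=35/4; branch lengths GHLPRXZ→35/8, U→35/8; new cluster GHLPRUXZ
final tree: ((((G:11/2,(X:-1,Z:2):5):15/8,P:25/8):1/4,((H:1/2,L:1/2):14/3,R:4/3):5/4):35/8,U:35/8)
total length: 135/4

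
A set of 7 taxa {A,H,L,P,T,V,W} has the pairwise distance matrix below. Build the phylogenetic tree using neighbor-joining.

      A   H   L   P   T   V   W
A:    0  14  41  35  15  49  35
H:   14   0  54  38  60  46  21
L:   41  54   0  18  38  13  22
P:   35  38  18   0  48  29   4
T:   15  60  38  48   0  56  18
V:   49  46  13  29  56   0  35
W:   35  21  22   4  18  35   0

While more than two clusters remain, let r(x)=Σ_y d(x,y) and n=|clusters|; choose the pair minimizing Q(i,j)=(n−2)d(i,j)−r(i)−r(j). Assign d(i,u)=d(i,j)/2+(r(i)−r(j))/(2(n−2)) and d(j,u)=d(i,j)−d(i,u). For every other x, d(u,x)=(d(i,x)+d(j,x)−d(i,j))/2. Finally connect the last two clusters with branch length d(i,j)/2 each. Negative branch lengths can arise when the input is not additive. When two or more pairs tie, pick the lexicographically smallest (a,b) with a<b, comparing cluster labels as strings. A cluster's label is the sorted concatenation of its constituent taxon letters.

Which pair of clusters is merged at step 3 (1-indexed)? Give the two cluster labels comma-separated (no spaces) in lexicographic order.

LV,P

step 1: merge (A,H) at d=14, Q=-352; branch lengths A→13/5, H→57/5; new cluster AH
  updated: d(AH,L)=81/2, d(AH,P)=59/2, d(AH,T)=61/2, d(AH,V)=81/2, d(AH,W)=21
step 2: merge (L,V) at d=13, Q=-253; branch lengths L→5/4, V→47/4; new cluster LV
  updated: d(AH,LV)=34, d(LV,P)=17, d(LV,T)=81/2, d(LV,W)=22
step 3: merge (LV,P) at d=17, Q=-161; branch lengths LV→11, P→6; new cluster LPV
  updated: d(AH,LPV)=93/4, d(LPV,T)=143/4, d(LPV,W)=9/2
step 4: merge (AH,T) at d=61/2, Q=-98; branch lengths AH→103/8, T→141/8; new cluster AHT
  updated: d(AHT,LPV)=57/4, d(AHT,W)=17/4
step 5: merge (AHT,LPV) at d=57/4, Q=-23; branch lengths AHT→7, LPV→29/4; new cluster AHLPTV
  updated: d(AHLPTV,W)=-11/4
step 6: merge (AHLPTV,W) at d=-11/4; branch lengths AHLPTV→-11/8, W→-11/8; new cluster AHLPTVW
final tree: ((((A:13/5,H:57/5):103/8,T:141/8):7,((L:5/4,V:47/4):11,P:6):29/4):-11/8,W:-11/8)
total length: 86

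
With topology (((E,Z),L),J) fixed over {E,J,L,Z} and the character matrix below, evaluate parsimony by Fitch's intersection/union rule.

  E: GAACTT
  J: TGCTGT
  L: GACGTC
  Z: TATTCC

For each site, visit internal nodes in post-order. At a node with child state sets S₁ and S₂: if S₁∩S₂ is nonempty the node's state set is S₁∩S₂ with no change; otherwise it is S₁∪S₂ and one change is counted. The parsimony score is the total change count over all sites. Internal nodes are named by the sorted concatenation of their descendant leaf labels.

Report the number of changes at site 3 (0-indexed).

EZ@0: {G} ∪ {T} = {G,T} (union, +1)
ELZ@0: {G,T} ∩ {G} = {G} (intersection, +0)
EJLZ@0: {G} ∪ {T} = {G,T} (union, +1)
EZ@1: {A} ∩ {A} = {A} (intersection, +0)
ELZ@1: {A} ∩ {A} = {A} (intersection, +0)
EJLZ@1: {A} ∪ {G} = {A,G} (union, +1)
EZ@2: {A} ∪ {T} = {A,T} (union, +1)
ELZ@2: {A,T} ∪ {C} = {A,C,T} (union, +1)
EJLZ@2: {A,C,T} ∩ {C} = {C} (intersection, +0)
EZ@3: {C} ∪ {T} = {C,T} (union, +1)
ELZ@3: {C,T} ∪ {G} = {C,G,T} (union, +1)
EJLZ@3: {C,G,T} ∩ {T} = {T} (intersection, +0)
EZ@4: {T} ∪ {C} = {C,T} (union, +1)
ELZ@4: {C,T} ∩ {T} = {T} (intersection, +0)
EJLZ@4: {T} ∪ {G} = {G,T} (union, +1)
EZ@5: {T} ∪ {C} = {C,T} (union, +1)
ELZ@5: {C,T} ∩ {C} = {C} (intersection, +0)
EJLZ@5: {C} ∪ {T} = {C,T} (union, +1)
per-site changes: [2, 1, 2, 2, 2, 2]; total = 11

2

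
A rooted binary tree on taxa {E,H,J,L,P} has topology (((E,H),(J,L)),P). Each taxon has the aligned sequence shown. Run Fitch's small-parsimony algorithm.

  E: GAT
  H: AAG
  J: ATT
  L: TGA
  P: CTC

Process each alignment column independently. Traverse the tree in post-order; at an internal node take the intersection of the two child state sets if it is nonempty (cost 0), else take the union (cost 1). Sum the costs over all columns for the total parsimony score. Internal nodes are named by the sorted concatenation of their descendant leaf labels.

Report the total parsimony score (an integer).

EH@0: {G} ∪ {A} = {A,G} (union, +1)
JL@0: {A} ∪ {T} = {A,T} (union, +1)
EHJL@0: {A,G} ∩ {A,T} = {A} (intersection, +0)
EHJLP@0: {A} ∪ {C} = {A,C} (union, +1)
EH@1: {A} ∩ {A} = {A} (intersection, +0)
JL@1: {T} ∪ {G} = {G,T} (union, +1)
EHJL@1: {A} ∪ {G,T} = {A,G,T} (union, +1)
EHJLP@1: {A,G,T} ∩ {T} = {T} (intersection, +0)
EH@2: {T} ∪ {G} = {G,T} (union, +1)
JL@2: {T} ∪ {A} = {A,T} (union, +1)
EHJL@2: {G,T} ∩ {A,T} = {T} (intersection, +0)
EHJLP@2: {T} ∪ {C} = {C,T} (union, +1)
per-site changes: [3, 2, 3]; total = 8

8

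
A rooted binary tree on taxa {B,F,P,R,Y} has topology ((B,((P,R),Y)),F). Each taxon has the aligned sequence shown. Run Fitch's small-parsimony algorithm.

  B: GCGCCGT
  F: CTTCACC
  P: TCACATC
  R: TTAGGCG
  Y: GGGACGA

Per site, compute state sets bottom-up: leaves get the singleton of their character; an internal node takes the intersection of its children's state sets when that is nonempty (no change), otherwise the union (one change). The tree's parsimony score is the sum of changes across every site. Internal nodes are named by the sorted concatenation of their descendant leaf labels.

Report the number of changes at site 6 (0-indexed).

[col 0] PR: children P:{T}, R:{T} ∩→ {T}; cost 0
[col 0] PRY: children PR:{T}, Y:{G} ∪→ {G,T}; cost 1
[col 0] BPRY: children B:{G}, PRY:{G,T} ∩→ {G}; cost 0
[col 0] BFPRY: children BPRY:{G}, F:{C} ∪→ {C,G}; cost 1
[col 1] PR: children P:{C}, R:{T} ∪→ {C,T}; cost 1
[col 1] PRY: children PR:{C,T}, Y:{G} ∪→ {C,G,T}; cost 1
[col 1] BPRY: children B:{C}, PRY:{C,G,T} ∩→ {C}; cost 0
[col 1] BFPRY: children BPRY:{C}, F:{T} ∪→ {C,T}; cost 1
[col 2] PR: children P:{A}, R:{A} ∩→ {A}; cost 0
[col 2] PRY: children PR:{A}, Y:{G} ∪→ {A,G}; cost 1
[col 2] BPRY: children B:{G}, PRY:{A,G} ∩→ {G}; cost 0
[col 2] BFPRY: children BPRY:{G}, F:{T} ∪→ {G,T}; cost 1
[col 3] PR: children P:{C}, R:{G} ∪→ {C,G}; cost 1
[col 3] PRY: children PR:{C,G}, Y:{A} ∪→ {A,C,G}; cost 1
[col 3] BPRY: children B:{C}, PRY:{A,C,G} ∩→ {C}; cost 0
[col 3] BFPRY: children BPRY:{C}, F:{C} ∩→ {C}; cost 0
[col 4] PR: children P:{A}, R:{G} ∪→ {A,G}; cost 1
[col 4] PRY: children PR:{A,G}, Y:{C} ∪→ {A,C,G}; cost 1
[col 4] BPRY: children B:{C}, PRY:{A,C,G} ∩→ {C}; cost 0
[col 4] BFPRY: children BPRY:{C}, F:{A} ∪→ {A,C}; cost 1
[col 5] PR: children P:{T}, R:{C} ∪→ {C,T}; cost 1
[col 5] PRY: children PR:{C,T}, Y:{G} ∪→ {C,G,T}; cost 1
[col 5] BPRY: children B:{G}, PRY:{C,G,T} ∩→ {G}; cost 0
[col 5] BFPRY: children BPRY:{G}, F:{C} ∪→ {C,G}; cost 1
[col 6] PR: children P:{C}, R:{G} ∪→ {C,G}; cost 1
[col 6] PRY: children PR:{C,G}, Y:{A} ∪→ {A,C,G}; cost 1
[col 6] BPRY: children B:{T}, PRY:{A,C,G} ∪→ {A,C,G,T}; cost 1
[col 6] BFPRY: children BPRY:{A,C,G,T}, F:{C} ∩→ {C}; cost 0
per-site changes: [2, 3, 2, 2, 3, 3, 3]; total = 18

3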